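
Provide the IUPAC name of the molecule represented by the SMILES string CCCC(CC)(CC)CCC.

4,4-diethylheptane

The parent chain contains 7 carbons (heptane).
Numbering from either end gives identical locants here.
This places two ethyl groups at C-4.
Assembling the pieces gives 4,4-diethylheptane.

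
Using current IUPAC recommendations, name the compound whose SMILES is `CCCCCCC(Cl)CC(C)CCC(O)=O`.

The longest chain bearing the –COOH group is 12 carbons long (dodecane).
The principal characteristic group is a carboxylic acid (terminal –COOH), named with the suffix -oic acid.
Number the chain so that the carboxylic acid carbon is C-1 by definition.
With this numbering: a chloro group at C-6; a methyl group at C-4.
The substituents are ordered alphabetically, ignoring any di-/tri- multipliers.
Putting it together: 6-chloro-4-methyldodecanoic acid.

6-chloro-4-methyldodecanoic acid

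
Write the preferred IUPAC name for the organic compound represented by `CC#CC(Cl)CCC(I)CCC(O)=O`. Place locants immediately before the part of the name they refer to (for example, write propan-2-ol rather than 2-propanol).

7-chloro-4-iododec-8-ynoic acid

The longest chain bearing the –COOH group and the multiple bond is 10 carbons long (decane).
The highest-priority functional group is a carboxylic acid (terminal –COOH), so the name ends in -oic acid.
The chain contains a C≡C triple bond, so the unsaturation ending is -yne.
Number the chain so that the carboxylic acid carbon is C-1 by definition.
That gives the triple bond between C-8 and C-9; a chloro group at C-7; an iodo group at C-4.
Prefixes are listed alphabetically: chloro, iodo.
Putting it together: 7-chloro-4-iododec-8-ynoic acid.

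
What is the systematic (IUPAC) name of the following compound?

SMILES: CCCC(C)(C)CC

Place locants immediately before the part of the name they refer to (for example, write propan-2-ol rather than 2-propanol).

3,3-dimethylhexane

The longest continuous carbon chain has 6 atoms, so the parent hydride is hexane.
Choose the numbering such that the substituent locant set {3,3} is lower than {4,4} at the first point of difference.
This places two methyl groups at C-3.
Assembling the pieces gives 3,3-dimethylhexane.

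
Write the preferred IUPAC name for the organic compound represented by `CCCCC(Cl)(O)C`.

2-chlorohexan-2-ol

The longest chain bearing the –OH group is 6 carbons long (hexane).
An alcohol (–OH) is the principal characteristic group, giving the suffix -ol.
Number the chain so that numbering from this end puts the hydroxyl group at C-2 rather than C-5.
This places the hydroxyl at C-2; a chloro group at C-2.
The name is 2-chlorohexan-2-ol.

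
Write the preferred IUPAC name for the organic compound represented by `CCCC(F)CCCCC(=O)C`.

7-fluorodecan-2-one

The longest chain bearing the carbonyl is 10 carbons long (decane).
The highest-priority functional group is a ketone (C=O on an internal carbon), so the name ends in -one.
The numbering direction is chosen so that numbering from this end puts the carbonyl group at C-2 rather than C-9.
With this numbering: the carbonyl at C-2; a fluoro group at C-7.
The name is 7-fluorodecan-2-one.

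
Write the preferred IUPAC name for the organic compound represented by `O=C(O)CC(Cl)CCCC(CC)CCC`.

3-chloro-7-ethyldecanoic acid

The longest carbon chain that includes the –COOH group has 10 carbons, so the parent hydride is decane.
A carboxylic acid (terminal –COOH) is the principal characteristic group, giving the suffix -oic acid.
The numbering direction is chosen so that the carboxylic acid carbon is C-1 by definition.
This places a chloro group at C-3; an ethyl group at C-7.
Prefixes are listed alphabetically: chloro, ethyl.
Putting it together: 3-chloro-7-ethyldecanoic acid.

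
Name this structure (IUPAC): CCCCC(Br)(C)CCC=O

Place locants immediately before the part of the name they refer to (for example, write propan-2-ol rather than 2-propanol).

4-bromo-4-methyloctanal

The longest chain bearing the –CHO group is 8 carbons long (octane).
An aldehyde (terminal –CHO) is the principal characteristic group, giving the suffix -al.
The numbering direction is chosen so that the aldehyde carbon is C-1 by definition.
With this numbering: a bromo group at C-4; a methyl group at C-4.
Substituent prefixes are cited in alphabetical order (multiplying prefixes like di-/tri- are ignored for ordering).
Putting it together: 4-bromo-4-methyloctanal.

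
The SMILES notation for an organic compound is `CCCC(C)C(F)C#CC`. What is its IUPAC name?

The longest carbon chain that includes the multiple bond has 8 carbons, so the parent hydride is octane.
The chain contains a C≡C triple bond, so the unsaturation ending is -yne.
The numbering direction is chosen so that numbering from this end puts the triple bond at C-2 rather than C-6.
This places the triple bond between C-2 and C-3; a fluoro group at C-4; a methyl group at C-5.
Prefixes are listed alphabetically: fluoro, methyl.
Putting it together: 4-fluoro-5-methyloct-2-yne.

4-fluoro-5-methyloct-2-yne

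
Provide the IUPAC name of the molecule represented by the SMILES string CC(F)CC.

The longest continuous carbon chain has 4 atoms, so the parent hydride is butane.
Choose the numbering such that the substituent locant set {2} is lower than {3} at the first point of difference.
With this numbering: a fluoro group at C-2.
Assembling the pieces gives 2-fluorobutane.

2-fluorobutane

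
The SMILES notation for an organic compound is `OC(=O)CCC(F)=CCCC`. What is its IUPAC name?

The longest carbon chain that includes the –COOH group and the multiple bond has 8 carbons, so the parent hydride is octane.
The principal characteristic group is a carboxylic acid (terminal –COOH), named with the suffix -oic acid.
A C=C double bond in the chain gives the infix -ene-.
The numbering direction is chosen so that the carboxylic acid carbon is C-1 by definition.
With this numbering: the double bond between C-4 and C-5; a fluoro group at C-4.
Assembling the pieces gives 4-fluorooct-4-enoic acid.

4-fluorooct-4-enoic acid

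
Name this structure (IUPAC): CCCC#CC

hex-2-yne

The longest carbon chain that includes the multiple bond has 6 carbons, so the parent hydride is hexane.
There is one C≡C triple bond, indicated by the ending -yne.
Number the chain so that numbering from this end puts the triple bond at C-2 rather than C-4.
This places the triple bond between C-2 and C-3.
The name is hex-2-yne.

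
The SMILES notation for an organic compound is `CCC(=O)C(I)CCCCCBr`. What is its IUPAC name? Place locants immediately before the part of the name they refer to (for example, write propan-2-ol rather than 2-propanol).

The longest carbon chain that includes the carbonyl has 9 carbons, so the parent hydride is nonane.
The principal characteristic group is a ketone (C=O on an internal carbon), named with the suffix -one.
Choose the numbering such that numbering from this end puts the carbonyl group at C-3 rather than C-7.
That gives the carbonyl at C-3; a bromo group at C-9; an iodo group at C-4.
Substituent prefixes are cited in alphabetical order (multiplying prefixes like di-/tri- are ignored for ordering).
Assembling the pieces gives 9-bromo-4-iodononan-3-one.

9-bromo-4-iodononan-3-one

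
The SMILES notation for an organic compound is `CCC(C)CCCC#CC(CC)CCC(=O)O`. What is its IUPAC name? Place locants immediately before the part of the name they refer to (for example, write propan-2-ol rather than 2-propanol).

4-ethyl-10-methyldodec-5-ynoic acid

The longest carbon chain that includes the –COOH group and the multiple bond has 12 carbons, so the parent hydride is dodecane.
A carboxylic acid (terminal –COOH) is the principal characteristic group, giving the suffix -oic acid.
The chain contains a C≡C triple bond, so the unsaturation ending is -yne.
The numbering direction is chosen so that the carboxylic acid carbon is C-1 by definition.
This places the triple bond between C-5 and C-6; an ethyl group at C-4; a methyl group at C-10.
The substituents are ordered alphabetically, ignoring any di-/tri- multipliers.
The name is 4-ethyl-10-methyldodec-5-ynoic acid.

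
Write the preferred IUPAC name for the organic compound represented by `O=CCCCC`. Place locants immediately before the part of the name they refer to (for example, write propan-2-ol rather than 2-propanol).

Counting along the main chain through the –CHO group gives 5 carbons: the parent is pentane.
The principal characteristic group is an aldehyde (terminal –CHO), named with the suffix -al.
Number the chain so that the aldehyde carbon is C-1 by definition.
Putting it together: pentanal.

pentanal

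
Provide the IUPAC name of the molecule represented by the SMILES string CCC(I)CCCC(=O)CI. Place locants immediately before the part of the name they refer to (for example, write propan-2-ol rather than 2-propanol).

Counting along the main chain through the carbonyl gives 8 carbons: the parent is octane.
A ketone (C=O on an internal carbon) is the principal characteristic group, giving the suffix -one.
Number the chain so that numbering from this end puts the carbonyl group at C-2 rather than C-7.
That gives the carbonyl at C-2; iodo groups at C-1 and C-6.
Putting it together: 1,6-diiodooctan-2-one.

1,6-diiodooctan-2-one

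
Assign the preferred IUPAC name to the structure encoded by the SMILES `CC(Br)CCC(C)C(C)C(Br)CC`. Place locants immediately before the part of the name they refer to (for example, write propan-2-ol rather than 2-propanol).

The parent chain contains 9 carbons (nonane).
Choose the numbering such that the substituent locant set {2,5,6,7} is lower than {3,4,5,8} at the first point of difference.
This places bromo groups at C-2 and C-7; methyl groups at C-5 and C-6.
Substituent prefixes are cited in alphabetical order (multiplying prefixes like di-/tri- are ignored for ordering).
The name is 2,7-dibromo-5,6-dimethylnonane.

2,7-dibromo-5,6-dimethylnonane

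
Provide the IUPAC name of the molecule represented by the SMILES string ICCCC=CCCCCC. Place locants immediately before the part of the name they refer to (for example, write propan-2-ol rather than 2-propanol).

1-iododec-4-ene

The longest chain bearing the multiple bond is 10 carbons long (decane).
There is one C=C double bond, indicated by the ending -ene.
Choose the numbering such that numbering from this end puts the double bond at C-4 rather than C-6.
With this numbering: the double bond between C-4 and C-5; an iodo group at C-1.
The name is 1-iododec-4-ene.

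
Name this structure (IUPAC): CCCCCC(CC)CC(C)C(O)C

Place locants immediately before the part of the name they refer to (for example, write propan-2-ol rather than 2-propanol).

The longest chain bearing the –OH group is 10 carbons long (decane).
An alcohol (–OH) is the principal characteristic group, giving the suffix -ol.
Number the chain so that numbering from this end puts the hydroxyl group at C-2 rather than C-9.
That gives the hydroxyl at C-2; an ethyl group at C-5; a methyl group at C-3.
Prefixes are listed alphabetically: ethyl, methyl.
The name is 5-ethyl-3-methyldecan-2-ol.

5-ethyl-3-methyldecan-2-ol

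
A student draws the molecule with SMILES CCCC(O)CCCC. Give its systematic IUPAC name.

The longest chain bearing the –OH group is 8 carbons long (octane).
The highest-priority functional group is an alcohol (–OH), so the name ends in -ol.
Number the chain so that numbering from this end puts the hydroxyl group at C-4 rather than C-5.
That gives the hydroxyl at C-4.
Assembling the pieces gives octan-4-ol.

octan-4-ol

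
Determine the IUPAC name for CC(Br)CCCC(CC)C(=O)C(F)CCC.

10-bromo-6-ethyl-4-fluoroundecan-5-one

The longest chain bearing the carbonyl is 11 carbons long (undecane).
A ketone (C=O on an internal carbon) is the principal characteristic group, giving the suffix -one.
Choose the numbering such that numbering from this end puts the carbonyl group at C-5 rather than C-7.
This places the carbonyl at C-5; a bromo group at C-10; an ethyl group at C-6; a fluoro group at C-4.
Prefixes are listed alphabetically: bromo, ethyl, fluoro.
Assembling the pieces gives 10-bromo-6-ethyl-4-fluoroundecan-5-one.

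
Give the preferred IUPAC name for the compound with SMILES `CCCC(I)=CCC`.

4-iodohept-3-ene

The longest chain bearing the multiple bond is 7 carbons long (heptane).
The chain contains a C=C double bond, so the unsaturation ending is -ene.
Number the chain so that numbering from this end puts the double bond at C-3 rather than C-4.
With this numbering: the double bond between C-3 and C-4; an iodo group at C-4.
Putting it together: 4-iodohept-3-ene.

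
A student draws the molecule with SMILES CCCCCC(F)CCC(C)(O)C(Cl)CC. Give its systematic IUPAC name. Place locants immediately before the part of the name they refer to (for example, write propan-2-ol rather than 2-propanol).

3-chloro-7-fluoro-4-methyldodecan-4-ol

Counting along the main chain through the –OH group gives 12 carbons: the parent is dodecane.
The highest-priority functional group is an alcohol (–OH), so the name ends in -ol.
Number the chain so that numbering from this end puts the hydroxyl group at C-4 rather than C-9.
With this numbering: the hydroxyl at C-4; a chloro group at C-3; a fluoro group at C-7; a methyl group at C-4.
Substituent prefixes are cited in alphabetical order (multiplying prefixes like di-/tri- are ignored for ordering).
The name is 3-chloro-7-fluoro-4-methyldodecan-4-ol.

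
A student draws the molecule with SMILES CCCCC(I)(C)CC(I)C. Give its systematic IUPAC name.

2,4-diiodo-4-methyloctane

The longest carbon chain is 8 atoms: the parent is octane.
Number the chain so that the substituent locant set {2,4,4} is lower than {5,5,7} at the first point of difference.
That gives iodo groups at C-2 and C-4; a methyl group at C-4.
Substituent prefixes are cited in alphabetical order (multiplying prefixes like di-/tri- are ignored for ordering).
Assembling the pieces gives 2,4-diiodo-4-methyloctane.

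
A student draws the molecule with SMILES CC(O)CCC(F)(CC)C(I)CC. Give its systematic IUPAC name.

5-ethyl-5-fluoro-6-iodooctan-2-ol

Counting along the main chain through the –OH group gives 8 carbons: the parent is octane.
The principal characteristic group is an alcohol (–OH), named with the suffix -ol.
Number the chain so that numbering from this end puts the hydroxyl group at C-2 rather than C-7.
This places the hydroxyl at C-2; an ethyl group at C-5; a fluoro group at C-5; an iodo group at C-6.
The substituents are ordered alphabetically, ignoring any di-/tri- multipliers.
Assembling the pieces gives 5-ethyl-5-fluoro-6-iodooctan-2-ol.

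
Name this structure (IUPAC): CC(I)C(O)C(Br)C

2-bromo-4-iodopentan-3-ol

Counting along the main chain through the –OH group gives 5 carbons: the parent is pentane.
The highest-priority functional group is an alcohol (–OH), so the name ends in -ol.
Number the chain so that the locant sets are identical either way, so the alphabetically earlier bromo substituent takes the lower locant (2 rather than 4).
This places the hydroxyl at C-3; a bromo group at C-2; an iodo group at C-4.
Prefixes are listed alphabetically: bromo, iodo.
Assembling the pieces gives 2-bromo-4-iodopentan-3-ol.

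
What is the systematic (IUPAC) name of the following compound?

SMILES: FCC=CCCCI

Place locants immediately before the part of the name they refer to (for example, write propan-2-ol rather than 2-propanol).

1-fluoro-6-iodohex-2-ene

The longest carbon chain that includes the multiple bond has 6 carbons, so the parent hydride is hexane.
There is one C=C double bond, indicated by the ending -ene.
Number the chain so that numbering from this end puts the double bond at C-2 rather than C-4.
With this numbering: the double bond between C-2 and C-3; a fluoro group at C-1; an iodo group at C-6.
The substituents are ordered alphabetically, ignoring any di-/tri- multipliers.
The name is 1-fluoro-6-iodohex-2-ene.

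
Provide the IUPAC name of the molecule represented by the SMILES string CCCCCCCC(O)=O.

octanoic acid

The longest chain bearing the –COOH group is 8 carbons long (octane).
The principal characteristic group is a carboxylic acid (terminal –COOH), named with the suffix -oic acid.
Choose the numbering such that the carboxylic acid carbon is C-1 by definition.
Putting it together: octanoic acid.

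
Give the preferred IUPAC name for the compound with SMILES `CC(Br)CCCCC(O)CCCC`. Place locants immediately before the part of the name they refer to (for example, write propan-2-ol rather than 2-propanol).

10-bromoundecan-5-ol

The longest chain bearing the –OH group is 11 carbons long (undecane).
An alcohol (–OH) is the principal characteristic group, giving the suffix -ol.
Choose the numbering such that numbering from this end puts the hydroxyl group at C-5 rather than C-7.
That gives the hydroxyl at C-5; a bromo group at C-10.
Putting it together: 10-bromoundecan-5-ol.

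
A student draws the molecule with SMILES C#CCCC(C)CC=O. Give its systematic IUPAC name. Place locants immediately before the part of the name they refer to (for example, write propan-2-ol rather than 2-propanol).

Counting along the main chain through the –CHO group and the multiple bond gives 7 carbons: the parent is heptane.
An aldehyde (terminal –CHO) is the principal characteristic group, giving the suffix -al.
The chain contains a C≡C triple bond, so the unsaturation ending is -yne.
Number the chain so that the aldehyde carbon is C-1 by definition.
That gives the triple bond between C-6 and C-7; a methyl group at C-3.
Putting it together: 3-methylhept-6-ynal.

3-methylhept-6-ynal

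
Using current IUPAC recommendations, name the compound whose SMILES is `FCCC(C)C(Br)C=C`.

3-bromo-6-fluoro-4-methylhex-1-ene

Counting along the main chain through the multiple bond gives 6 carbons: the parent is hexane.
A C=C double bond in the chain gives the infix -ene-.
Choose the numbering such that numbering from this end puts the double bond at C-1 rather than C-5.
With this numbering: the double bond between C-1 and C-2; a bromo group at C-3; a fluoro group at C-6; a methyl group at C-4.
Substituent prefixes are cited in alphabetical order (multiplying prefixes like di-/tri- are ignored for ordering).
Putting it together: 3-bromo-6-fluoro-4-methylhex-1-ene.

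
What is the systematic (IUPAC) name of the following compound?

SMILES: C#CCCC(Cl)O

The longest chain bearing the –OH group and the multiple bond is 5 carbons long (pentane).
The principal characteristic group is an alcohol (–OH), named with the suffix -ol.
A C≡C triple bond in the chain gives the infix -yne-.
Number the chain so that numbering from this end puts the hydroxyl group at C-1 rather than C-5.
That gives the hydroxyl at C-1; the triple bond between C-4 and C-5; a chloro group at C-1.
The name is 1-chloropent-4-yn-1-ol.

1-chloropent-4-yn-1-ol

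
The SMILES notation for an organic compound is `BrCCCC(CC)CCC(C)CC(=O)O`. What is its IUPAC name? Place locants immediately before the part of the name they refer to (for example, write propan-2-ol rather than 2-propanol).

The longest chain bearing the –COOH group is 9 carbons long (nonane).
A carboxylic acid (terminal –COOH) is the principal characteristic group, giving the suffix -oic acid.
Number the chain so that the carboxylic acid carbon is C-1 by definition.
This places a bromo group at C-9; an ethyl group at C-6; a methyl group at C-3.
Prefixes are listed alphabetically: bromo, ethyl, methyl.
Assembling the pieces gives 9-bromo-6-ethyl-3-methylnonanoic acid.

9-bromo-6-ethyl-3-methylnonanoic acid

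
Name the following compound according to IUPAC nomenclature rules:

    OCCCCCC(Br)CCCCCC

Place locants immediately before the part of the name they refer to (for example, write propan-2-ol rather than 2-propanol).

6-bromododecan-1-ol

The longest carbon chain that includes the –OH group has 12 carbons, so the parent hydride is dodecane.
The highest-priority functional group is an alcohol (–OH), so the name ends in -ol.
Choose the numbering such that numbering from this end puts the hydroxyl group at C-1 rather than C-12.
That gives the hydroxyl at C-1; a bromo group at C-6.
Assembling the pieces gives 6-bromododecan-1-ol.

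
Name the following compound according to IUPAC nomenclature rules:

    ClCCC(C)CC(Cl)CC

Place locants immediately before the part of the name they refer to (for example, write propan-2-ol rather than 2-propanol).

The longest continuous carbon chain has 7 atoms, so the parent hydride is heptane.
Number the chain so that the substituent locant set {1,3,5} is lower than {3,5,7} at the first point of difference.
With this numbering: chloro groups at C-1 and C-5; a methyl group at C-3.
The substituents are ordered alphabetically, ignoring any di-/tri- multipliers.
The name is 1,5-dichloro-3-methylheptane.

1,5-dichloro-3-methylheptane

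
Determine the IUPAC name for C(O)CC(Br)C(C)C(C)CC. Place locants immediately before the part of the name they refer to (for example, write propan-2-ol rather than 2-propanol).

Counting along the main chain through the –OH group gives 7 carbons: the parent is heptane.
The principal characteristic group is an alcohol (–OH), named with the suffix -ol.
Choose the numbering such that numbering from this end puts the hydroxyl group at C-1 rather than C-7.
With this numbering: the hydroxyl at C-1; a bromo group at C-3; methyl groups at C-4 and C-5.
Prefixes are listed alphabetically: bromo, methyl.
Assembling the pieces gives 3-bromo-4,5-dimethylheptan-1-ol.

3-bromo-4,5-dimethylheptan-1-ol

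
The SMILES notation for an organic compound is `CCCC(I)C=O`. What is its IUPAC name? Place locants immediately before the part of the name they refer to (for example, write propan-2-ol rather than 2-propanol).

2-iodopentanal

The longest carbon chain that includes the –CHO group has 5 carbons, so the parent hydride is pentane.
An aldehyde (terminal –CHO) is the principal characteristic group, giving the suffix -al.
Choose the numbering such that the aldehyde carbon is C-1 by definition.
This places an iodo group at C-2.
Assembling the pieces gives 2-iodopentanal.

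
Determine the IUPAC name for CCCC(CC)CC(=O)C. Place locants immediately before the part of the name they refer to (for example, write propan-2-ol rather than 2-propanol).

The longest carbon chain that includes the carbonyl has 7 carbons, so the parent hydride is heptane.
The principal characteristic group is a ketone (C=O on an internal carbon), named with the suffix -one.
Choose the numbering such that numbering from this end puts the carbonyl group at C-2 rather than C-6.
This places the carbonyl at C-2; an ethyl group at C-4.
Putting it together: 4-ethylheptan-2-one.

4-ethylheptan-2-one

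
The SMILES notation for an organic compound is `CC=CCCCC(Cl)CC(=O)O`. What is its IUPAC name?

The longest chain bearing the –COOH group and the multiple bond is 9 carbons long (nonane).
A carboxylic acid (terminal –COOH) is the principal characteristic group, giving the suffix -oic acid.
The chain contains a C=C double bond, so the unsaturation ending is -ene.
Number the chain so that the carboxylic acid carbon is C-1 by definition.
With this numbering: the double bond between C-7 and C-8; a chloro group at C-3.
Assembling the pieces gives 3-chloronon-7-enoic acid.

3-chloronon-7-enoic acid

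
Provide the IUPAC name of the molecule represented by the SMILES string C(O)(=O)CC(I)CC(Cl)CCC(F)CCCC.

5-chloro-8-fluoro-3-iodododecanoic acid

The longest carbon chain that includes the –COOH group has 12 carbons, so the parent hydride is dodecane.
A carboxylic acid (terminal –COOH) is the principal characteristic group, giving the suffix -oic acid.
Choose the numbering such that the carboxylic acid carbon is C-1 by definition.
With this numbering: a chloro group at C-5; a fluoro group at C-8; an iodo group at C-3.
Prefixes are listed alphabetically: chloro, fluoro, iodo.
Assembling the pieces gives 5-chloro-8-fluoro-3-iodododecanoic acid.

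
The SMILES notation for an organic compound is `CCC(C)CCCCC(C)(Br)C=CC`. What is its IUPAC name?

Counting along the main chain through the multiple bond gives 11 carbons: the parent is undecane.
A C=C double bond in the chain gives the infix -ene-.
Choose the numbering such that numbering from this end puts the double bond at C-2 rather than C-9.
That gives the double bond between C-2 and C-3; a bromo group at C-4; methyl groups at C-4 and C-9.
The substituents are ordered alphabetically, ignoring any di-/tri- multipliers.
The name is 4-bromo-4,9-dimethylundec-2-ene.

4-bromo-4,9-dimethylundec-2-ene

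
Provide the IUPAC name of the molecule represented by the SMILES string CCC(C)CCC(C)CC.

3,6-dimethyloctane

The longest continuous carbon chain has 8 atoms, so the parent hydride is octane.
Both numbering directions give the same locant set; either may be used.
With this numbering: methyl groups at C-3 and C-6.
Putting it together: 3,6-dimethyloctane.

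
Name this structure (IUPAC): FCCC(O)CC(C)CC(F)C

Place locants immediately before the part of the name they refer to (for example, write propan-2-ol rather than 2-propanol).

The longest chain bearing the –OH group is 8 carbons long (octane).
An alcohol (–OH) is the principal characteristic group, giving the suffix -ol.
Choose the numbering such that numbering from this end puts the hydroxyl group at C-3 rather than C-6.
This places the hydroxyl at C-3; fluoro groups at C-1 and C-7; a methyl group at C-5.
Prefixes are listed alphabetically: fluoro, methyl.
Assembling the pieces gives 1,7-difluoro-5-methyloctan-3-ol.

1,7-difluoro-5-methyloctan-3-ol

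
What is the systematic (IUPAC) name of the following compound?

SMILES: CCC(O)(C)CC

3-methylpentan-3-ol

The longest carbon chain that includes the –OH group has 5 carbons, so the parent hydride is pentane.
An alcohol (–OH) is the principal characteristic group, giving the suffix -ol.
Numbering from either end gives identical locants here.
That gives the hydroxyl at C-3; a methyl group at C-3.
The name is 3-methylpentan-3-ol.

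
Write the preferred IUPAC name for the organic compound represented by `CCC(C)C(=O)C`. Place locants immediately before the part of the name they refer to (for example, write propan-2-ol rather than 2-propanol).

3-methylpentan-2-one

The longest chain bearing the carbonyl is 5 carbons long (pentane).
The highest-priority functional group is a ketone (C=O on an internal carbon), so the name ends in -one.
The numbering direction is chosen so that numbering from this end puts the carbonyl group at C-2 rather than C-4.
That gives the carbonyl at C-2; a methyl group at C-3.
The name is 3-methylpentan-2-one.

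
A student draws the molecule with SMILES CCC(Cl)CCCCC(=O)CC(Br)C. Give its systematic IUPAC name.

The longest carbon chain that includes the carbonyl has 11 carbons, so the parent hydride is undecane.
The principal characteristic group is a ketone (C=O on an internal carbon), named with the suffix -one.
The numbering direction is chosen so that numbering from this end puts the carbonyl group at C-4 rather than C-8.
That gives the carbonyl at C-4; a bromo group at C-2; a chloro group at C-9.
Prefixes are listed alphabetically: bromo, chloro.
Putting it together: 2-bromo-9-chloroundecan-4-one.

2-bromo-9-chloroundecan-4-one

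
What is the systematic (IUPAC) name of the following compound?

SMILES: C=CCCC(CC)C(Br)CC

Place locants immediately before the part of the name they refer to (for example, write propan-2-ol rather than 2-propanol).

Counting along the main chain through the multiple bond gives 8 carbons: the parent is octane.
There is one C=C double bond, indicated by the ending -ene.
The numbering direction is chosen so that numbering from this end puts the double bond at C-1 rather than C-7.
This places the double bond between C-1 and C-2; a bromo group at C-6; an ethyl group at C-5.
Prefixes are listed alphabetically: bromo, ethyl.
Assembling the pieces gives 6-bromo-5-ethyloct-1-ene.

6-bromo-5-ethyloct-1-ene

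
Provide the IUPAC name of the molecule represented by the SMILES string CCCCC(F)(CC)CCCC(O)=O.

5-ethyl-5-fluorononanoic acid

The longest carbon chain that includes the –COOH group has 9 carbons, so the parent hydride is nonane.
The highest-priority functional group is a carboxylic acid (terminal –COOH), so the name ends in -oic acid.
Number the chain so that the carboxylic acid carbon is C-1 by definition.
This places an ethyl group at C-5; a fluoro group at C-5.
The substituents are ordered alphabetically, ignoring any di-/tri- multipliers.
Putting it together: 5-ethyl-5-fluorononanoic acid.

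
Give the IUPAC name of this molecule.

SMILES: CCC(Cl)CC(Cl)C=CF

Counting along the main chain through the multiple bond gives 7 carbons: the parent is heptane.
There is one C=C double bond, indicated by the ending -ene.
Number the chain so that numbering from this end puts the double bond at C-1 rather than C-6.
This places the double bond between C-1 and C-2; chloro groups at C-3 and C-5; a fluoro group at C-1.
Prefixes are listed alphabetically: chloro, fluoro.
Assembling the pieces gives 3,5-dichloro-1-fluorohept-1-ene.

3,5-dichloro-1-fluorohept-1-ene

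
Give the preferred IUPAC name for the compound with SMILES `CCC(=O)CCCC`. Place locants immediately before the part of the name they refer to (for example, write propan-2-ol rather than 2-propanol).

heptan-3-one

The longest carbon chain that includes the carbonyl has 7 carbons, so the parent hydride is heptane.
The highest-priority functional group is a ketone (C=O on an internal carbon), so the name ends in -one.
Choose the numbering such that numbering from this end puts the carbonyl group at C-3 rather than C-5.
This places the carbonyl at C-3.
Putting it together: heptan-3-one.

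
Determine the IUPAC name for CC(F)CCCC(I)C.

The parent chain contains 7 carbons (heptane).
The numbering direction is chosen so that the locant sets are identical either way, so the alphabetically earlier fluoro substituent takes the lower locant (2 rather than 6).
That gives a fluoro group at C-2; an iodo group at C-6.
Prefixes are listed alphabetically: fluoro, iodo.
The name is 2-fluoro-6-iodoheptane.

2-fluoro-6-iodoheptane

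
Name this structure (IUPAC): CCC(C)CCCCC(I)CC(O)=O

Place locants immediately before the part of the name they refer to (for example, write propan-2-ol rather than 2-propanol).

3-iodo-8-methyldecanoic acid

Counting along the main chain through the –COOH group gives 10 carbons: the parent is decane.
The highest-priority functional group is a carboxylic acid (terminal –COOH), so the name ends in -oic acid.
The numbering direction is chosen so that the carboxylic acid carbon is C-1 by definition.
This places an iodo group at C-3; a methyl group at C-8.
Prefixes are listed alphabetically: iodo, methyl.
The name is 3-iodo-8-methyldecanoic acid.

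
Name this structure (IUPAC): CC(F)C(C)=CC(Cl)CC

5-chloro-2-fluoro-3-methylhept-3-ene

The longest carbon chain that includes the multiple bond has 7 carbons, so the parent hydride is heptane.
A C=C double bond in the chain gives the infix -ene-.
The numbering direction is chosen so that numbering from this end puts the double bond at C-3 rather than C-4.
With this numbering: the double bond between C-3 and C-4; a chloro group at C-5; a fluoro group at C-2; a methyl group at C-3.
Prefixes are listed alphabetically: chloro, fluoro, methyl.
Putting it together: 5-chloro-2-fluoro-3-methylhept-3-ene.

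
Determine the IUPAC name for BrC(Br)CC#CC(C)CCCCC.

1,1-dibromo-5-methyldec-3-yne

The longest carbon chain that includes the multiple bond has 10 carbons, so the parent hydride is decane.
There is one C≡C triple bond, indicated by the ending -yne.
Choose the numbering such that numbering from this end puts the triple bond at C-3 rather than C-7.
With this numbering: the triple bond between C-3 and C-4; two bromo groups at C-1; a methyl group at C-5.
The substituents are ordered alphabetically, ignoring any di-/tri- multipliers.
Putting it together: 1,1-dibromo-5-methyldec-3-yne.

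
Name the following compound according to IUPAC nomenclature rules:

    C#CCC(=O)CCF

1-fluorohex-5-yn-3-one

Counting along the main chain through the carbonyl and the multiple bond gives 6 carbons: the parent is hexane.
The highest-priority functional group is a ketone (C=O on an internal carbon), so the name ends in -one.
A C≡C triple bond in the chain gives the infix -yne-.
Choose the numbering such that numbering from this end puts the carbonyl group at C-3 rather than C-4.
With this numbering: the carbonyl at C-3; the triple bond between C-5 and C-6; a fluoro group at C-1.
Putting it together: 1-fluorohex-5-yn-3-one.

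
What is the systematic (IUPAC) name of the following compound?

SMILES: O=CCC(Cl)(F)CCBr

5-bromo-3-chloro-3-fluoropentanal

The longest chain bearing the –CHO group is 5 carbons long (pentane).
An aldehyde (terminal –CHO) is the principal characteristic group, giving the suffix -al.
Choose the numbering such that the aldehyde carbon is C-1 by definition.
That gives a bromo group at C-5; a chloro group at C-3; a fluoro group at C-3.
Substituent prefixes are cited in alphabetical order (multiplying prefixes like di-/tri- are ignored for ordering).
The name is 5-bromo-3-chloro-3-fluoropentanal.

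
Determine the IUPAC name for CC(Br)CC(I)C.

The longest continuous carbon chain has 5 atoms, so the parent hydride is pentane.
Number the chain so that the locant sets are identical either way, so the alphabetically earlier bromo substituent takes the lower locant (2 rather than 4).
That gives a bromo group at C-2; an iodo group at C-4.
Substituent prefixes are cited in alphabetical order (multiplying prefixes like di-/tri- are ignored for ordering).
Assembling the pieces gives 2-bromo-4-iodopentane.

2-bromo-4-iodopentane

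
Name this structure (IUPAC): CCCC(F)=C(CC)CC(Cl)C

The longest carbon chain that includes the multiple bond has 8 carbons, so the parent hydride is octane.
A C=C double bond in the chain gives the infix -ene-.
The numbering direction is chosen so that the substituent locant set {2,4,5} is lower than {4,5,7} at the first point of difference.
This places the double bond between C-4 and C-5; a chloro group at C-2; an ethyl group at C-4; a fluoro group at C-5.
Prefixes are listed alphabetically: chloro, ethyl, fluoro.
Assembling the pieces gives 2-chloro-4-ethyl-5-fluorooct-4-ene.

2-chloro-4-ethyl-5-fluorooct-4-ene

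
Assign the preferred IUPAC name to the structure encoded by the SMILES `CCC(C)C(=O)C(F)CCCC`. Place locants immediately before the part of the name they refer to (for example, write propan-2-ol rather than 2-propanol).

The longest carbon chain that includes the carbonyl has 9 carbons, so the parent hydride is nonane.
The highest-priority functional group is a ketone (C=O on an internal carbon), so the name ends in -one.
The numbering direction is chosen so that numbering from this end puts the carbonyl group at C-4 rather than C-6.
With this numbering: the carbonyl at C-4; a fluoro group at C-5; a methyl group at C-3.
Substituent prefixes are cited in alphabetical order (multiplying prefixes like di-/tri- are ignored for ordering).
Putting it together: 5-fluoro-3-methylnonan-4-one.

5-fluoro-3-methylnonan-4-one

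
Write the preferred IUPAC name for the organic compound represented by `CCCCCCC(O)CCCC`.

Counting along the main chain through the –OH group gives 11 carbons: the parent is undecane.
The highest-priority functional group is an alcohol (–OH), so the name ends in -ol.
The numbering direction is chosen so that numbering from this end puts the hydroxyl group at C-5 rather than C-7.
That gives the hydroxyl at C-5.
Putting it together: undecan-5-ol.

undecan-5-ol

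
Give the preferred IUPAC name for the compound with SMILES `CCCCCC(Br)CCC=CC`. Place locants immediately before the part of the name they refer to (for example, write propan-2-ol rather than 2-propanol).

6-bromoundec-2-ene

The longest chain bearing the multiple bond is 11 carbons long (undecane).
The chain contains a C=C double bond, so the unsaturation ending is -ene.
Number the chain so that numbering from this end puts the double bond at C-2 rather than C-9.
With this numbering: the double bond between C-2 and C-3; a bromo group at C-6.
Putting it together: 6-bromoundec-2-ene.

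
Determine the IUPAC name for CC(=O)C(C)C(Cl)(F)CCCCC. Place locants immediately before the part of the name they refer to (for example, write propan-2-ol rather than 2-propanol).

4-chloro-4-fluoro-3-methylnonan-2-one

The longest carbon chain that includes the carbonyl has 9 carbons, so the parent hydride is nonane.
The highest-priority functional group is a ketone (C=O on an internal carbon), so the name ends in -one.
The numbering direction is chosen so that numbering from this end puts the carbonyl group at C-2 rather than C-8.
With this numbering: the carbonyl at C-2; a chloro group at C-4; a fluoro group at C-4; a methyl group at C-3.
Substituent prefixes are cited in alphabetical order (multiplying prefixes like di-/tri- are ignored for ordering).
Putting it together: 4-chloro-4-fluoro-3-methylnonan-2-one.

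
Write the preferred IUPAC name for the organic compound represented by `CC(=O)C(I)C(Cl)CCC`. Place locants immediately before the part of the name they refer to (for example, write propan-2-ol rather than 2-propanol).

The longest chain bearing the carbonyl is 7 carbons long (heptane).
The principal characteristic group is a ketone (C=O on an internal carbon), named with the suffix -one.
The numbering direction is chosen so that numbering from this end puts the carbonyl group at C-2 rather than C-6.
That gives the carbonyl at C-2; a chloro group at C-4; an iodo group at C-3.
The substituents are ordered alphabetically, ignoring any di-/tri- multipliers.
The name is 4-chloro-3-iodoheptan-2-one.

4-chloro-3-iodoheptan-2-one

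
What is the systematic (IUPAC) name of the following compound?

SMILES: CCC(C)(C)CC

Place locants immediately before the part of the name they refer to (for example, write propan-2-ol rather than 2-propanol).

The parent chain contains 5 carbons (pentane).
The molecule is symmetric, so either numbering direction gives the same locants.
This places two methyl groups at C-3.
Assembling the pieces gives 3,3-dimethylpentane.

3,3-dimethylpentane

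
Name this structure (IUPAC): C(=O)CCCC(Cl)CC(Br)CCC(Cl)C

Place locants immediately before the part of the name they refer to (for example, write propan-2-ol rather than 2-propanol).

7-bromo-5,10-dichloroundecanal

The longest chain bearing the –CHO group is 11 carbons long (undecane).
The principal characteristic group is an aldehyde (terminal –CHO), named with the suffix -al.
Number the chain so that the aldehyde carbon is C-1 by definition.
With this numbering: a bromo group at C-7; chloro groups at C-5 and C-10.
Prefixes are listed alphabetically: bromo, chloro.
Assembling the pieces gives 7-bromo-5,10-dichloroundecanal.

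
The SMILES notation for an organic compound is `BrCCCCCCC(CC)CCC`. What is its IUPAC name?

1-bromo-7-ethyldecane

The longest carbon chain is 10 atoms: the parent is decane.
Number the chain so that the substituent locant set {1,7} is lower than {4,10} at the first point of difference.
With this numbering: a bromo group at C-1; an ethyl group at C-7.
The substituents are ordered alphabetically, ignoring any di-/tri- multipliers.
Assembling the pieces gives 1-bromo-7-ethyldecane.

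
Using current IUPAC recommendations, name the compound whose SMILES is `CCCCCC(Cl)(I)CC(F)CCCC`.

The longest continuous carbon chain has 12 atoms, so the parent hydride is dodecane.
Choose the numbering such that the substituent locant set {5,7,7} is lower than {6,6,8} at the first point of difference.
With this numbering: a chloro group at C-7; a fluoro group at C-5; an iodo group at C-7.
The substituents are ordered alphabetically, ignoring any di-/tri- multipliers.
The name is 7-chloro-5-fluoro-7-iodododecane.

7-chloro-5-fluoro-7-iodododecane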